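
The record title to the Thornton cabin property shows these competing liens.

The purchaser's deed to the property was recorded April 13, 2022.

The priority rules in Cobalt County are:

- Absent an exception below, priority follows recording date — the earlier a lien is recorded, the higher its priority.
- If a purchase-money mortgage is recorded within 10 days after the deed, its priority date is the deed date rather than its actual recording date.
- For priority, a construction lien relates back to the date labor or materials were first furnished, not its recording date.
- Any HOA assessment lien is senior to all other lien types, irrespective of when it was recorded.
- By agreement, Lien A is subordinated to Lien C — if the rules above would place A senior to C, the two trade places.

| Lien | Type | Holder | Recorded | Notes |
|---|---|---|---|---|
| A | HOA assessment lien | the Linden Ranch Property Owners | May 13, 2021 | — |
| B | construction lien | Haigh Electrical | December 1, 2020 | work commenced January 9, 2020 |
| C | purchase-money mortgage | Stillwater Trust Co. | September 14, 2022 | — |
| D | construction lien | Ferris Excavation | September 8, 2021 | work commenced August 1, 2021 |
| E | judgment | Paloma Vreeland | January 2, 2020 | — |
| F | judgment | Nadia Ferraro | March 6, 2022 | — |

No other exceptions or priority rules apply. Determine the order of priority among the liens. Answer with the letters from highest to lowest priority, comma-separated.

C, E, B, D, F, A

First, effective dates: B relates back to January 9, 2020 (work commenced); C was recorded 154 days after the deed, outside the 10-day window, so it keeps its recording date; D's effective date is August 1, 2021, when work began.
A is an HOA assessment lien, so it outranks all other liens regardless of date.
The other liens, earliest effective date first: E (January 2, 2020), B (January 9, 2020), D (August 1, 2021), F (March 6, 2022), C (September 14, 2022).
A is senior to C before the subordination, so the two trade places.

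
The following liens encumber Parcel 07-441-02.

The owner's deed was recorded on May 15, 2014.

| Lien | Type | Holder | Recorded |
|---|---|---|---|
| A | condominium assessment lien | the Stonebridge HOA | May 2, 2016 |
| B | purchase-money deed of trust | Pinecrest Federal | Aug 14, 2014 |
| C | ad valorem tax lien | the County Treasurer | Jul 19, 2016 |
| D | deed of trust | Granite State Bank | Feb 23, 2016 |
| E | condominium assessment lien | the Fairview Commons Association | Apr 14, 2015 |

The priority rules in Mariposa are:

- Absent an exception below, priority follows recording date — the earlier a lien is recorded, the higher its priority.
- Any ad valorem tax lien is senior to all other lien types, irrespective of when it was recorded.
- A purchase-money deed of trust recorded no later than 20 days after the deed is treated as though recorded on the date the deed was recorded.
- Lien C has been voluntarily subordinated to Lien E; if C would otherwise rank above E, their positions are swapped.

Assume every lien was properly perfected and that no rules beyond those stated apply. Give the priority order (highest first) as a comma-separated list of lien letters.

First, effective dates: B missed the 20-day window (91 days after the deed), so its recording date stands.
C is an ad valorem tax lien, so it outranks all other liens regardless of date.
Ordering the rest by effective date: B (Aug 14, 2014), E (Apr 14, 2015), D (Feb 23, 2016), A (May 2, 2016).
C is senior to E before the subordination, so the two trade places.

E, B, C, D, A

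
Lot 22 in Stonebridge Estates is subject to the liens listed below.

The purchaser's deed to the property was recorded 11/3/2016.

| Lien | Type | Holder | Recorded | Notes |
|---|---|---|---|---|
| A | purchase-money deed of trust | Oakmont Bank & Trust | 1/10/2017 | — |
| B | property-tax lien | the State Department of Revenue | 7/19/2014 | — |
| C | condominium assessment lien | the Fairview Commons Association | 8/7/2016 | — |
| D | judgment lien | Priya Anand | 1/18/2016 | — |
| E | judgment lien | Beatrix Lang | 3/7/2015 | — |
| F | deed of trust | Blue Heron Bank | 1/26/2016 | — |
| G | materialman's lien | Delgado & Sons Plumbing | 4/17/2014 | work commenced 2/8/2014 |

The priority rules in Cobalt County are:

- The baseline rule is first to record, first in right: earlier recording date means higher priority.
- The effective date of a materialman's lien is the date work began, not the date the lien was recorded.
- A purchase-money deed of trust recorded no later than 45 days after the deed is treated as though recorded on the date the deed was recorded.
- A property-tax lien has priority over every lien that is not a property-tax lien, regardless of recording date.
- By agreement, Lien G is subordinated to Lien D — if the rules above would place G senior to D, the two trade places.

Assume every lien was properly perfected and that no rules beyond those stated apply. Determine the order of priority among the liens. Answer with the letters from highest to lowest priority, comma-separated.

B, D, E, G, F, C, A

Adjusting effective dates: A missed the 45-day window (68 days after the deed), so its recording date stands; G is treated as recorded 2/8/2014, the work-commencement date.
B, as a property-tax lien, has superpriority and ranks first.
Among the remaining liens, by effective date: G (2/8/2014), E (3/7/2015), D (1/18/2016), F (1/26/2016), C (8/7/2016), A (1/10/2017).
The subordination applies — G was senior to D — so G and D swap.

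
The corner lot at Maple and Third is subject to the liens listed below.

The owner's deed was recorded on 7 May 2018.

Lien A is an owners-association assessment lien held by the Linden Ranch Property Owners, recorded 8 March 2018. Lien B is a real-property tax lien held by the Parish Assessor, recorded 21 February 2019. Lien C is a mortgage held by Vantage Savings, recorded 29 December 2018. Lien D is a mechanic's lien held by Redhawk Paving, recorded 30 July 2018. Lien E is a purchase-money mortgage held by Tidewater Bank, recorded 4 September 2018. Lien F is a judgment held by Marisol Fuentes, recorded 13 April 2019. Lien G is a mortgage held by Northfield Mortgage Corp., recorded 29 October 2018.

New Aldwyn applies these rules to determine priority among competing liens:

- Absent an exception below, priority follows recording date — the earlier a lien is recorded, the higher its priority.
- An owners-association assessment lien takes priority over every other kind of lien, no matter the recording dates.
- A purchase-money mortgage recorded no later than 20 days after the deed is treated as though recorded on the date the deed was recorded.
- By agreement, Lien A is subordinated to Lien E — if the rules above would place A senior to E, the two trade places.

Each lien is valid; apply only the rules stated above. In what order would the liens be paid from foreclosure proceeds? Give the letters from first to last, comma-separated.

E, D, A, G, C, B, F

Effective dates after the stated exceptions: E was recorded 120 days after the deed, outside the 20-day window, so it keeps its recording date.
A is an owners-association assessment lien and takes priority over every other lien.
Remaining liens by effective date: D (30 July 2018), E (4 September 2018), G (29 October 2018), C (29 December 2018), B (21 February 2019), F (13 April 2019).
A would otherwise be senior to E, so under the subordination agreement A and E exchange positions.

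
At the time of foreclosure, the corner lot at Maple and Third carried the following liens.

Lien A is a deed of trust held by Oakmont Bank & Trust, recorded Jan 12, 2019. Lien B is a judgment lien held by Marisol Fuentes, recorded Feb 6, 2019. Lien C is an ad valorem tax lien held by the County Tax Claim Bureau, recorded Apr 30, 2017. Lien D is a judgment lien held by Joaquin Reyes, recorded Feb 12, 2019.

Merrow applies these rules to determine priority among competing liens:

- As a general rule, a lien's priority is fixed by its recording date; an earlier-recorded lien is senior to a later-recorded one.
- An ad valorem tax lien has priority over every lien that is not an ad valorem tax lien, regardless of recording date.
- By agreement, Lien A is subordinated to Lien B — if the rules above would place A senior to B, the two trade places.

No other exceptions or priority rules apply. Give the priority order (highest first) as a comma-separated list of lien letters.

C, B, A, D

As an ad valorem tax lien, C is senior to every other lien.
Among the remaining liens, by effective date: A (Jan 12, 2019), B (Feb 6, 2019), D (Feb 12, 2019).
Because A would otherwise rank above B, the subordination swaps them.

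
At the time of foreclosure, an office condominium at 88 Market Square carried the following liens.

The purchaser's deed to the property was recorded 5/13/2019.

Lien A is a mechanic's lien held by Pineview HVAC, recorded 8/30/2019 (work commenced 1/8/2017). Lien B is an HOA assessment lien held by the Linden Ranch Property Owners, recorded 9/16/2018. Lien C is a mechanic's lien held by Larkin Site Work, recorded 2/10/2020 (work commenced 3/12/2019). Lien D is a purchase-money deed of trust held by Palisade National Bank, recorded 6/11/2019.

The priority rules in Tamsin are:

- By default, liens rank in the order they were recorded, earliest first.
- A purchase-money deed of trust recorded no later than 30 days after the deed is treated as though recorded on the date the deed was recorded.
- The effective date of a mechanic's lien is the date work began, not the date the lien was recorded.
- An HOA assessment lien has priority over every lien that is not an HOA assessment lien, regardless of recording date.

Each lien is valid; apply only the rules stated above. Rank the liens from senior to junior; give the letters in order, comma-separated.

B, A, C, D

Adjusting effective dates: A is treated as recorded 1/8/2017, the work-commencement date; C relates back to 3/12/2019 (work commenced); D's effective date is the deed date, 5/13/2019.
B is an HOA assessment lien and takes priority over every other lien.
The other liens, earliest effective date first: A (1/8/2017), C (3/12/2019), D (5/13/2019).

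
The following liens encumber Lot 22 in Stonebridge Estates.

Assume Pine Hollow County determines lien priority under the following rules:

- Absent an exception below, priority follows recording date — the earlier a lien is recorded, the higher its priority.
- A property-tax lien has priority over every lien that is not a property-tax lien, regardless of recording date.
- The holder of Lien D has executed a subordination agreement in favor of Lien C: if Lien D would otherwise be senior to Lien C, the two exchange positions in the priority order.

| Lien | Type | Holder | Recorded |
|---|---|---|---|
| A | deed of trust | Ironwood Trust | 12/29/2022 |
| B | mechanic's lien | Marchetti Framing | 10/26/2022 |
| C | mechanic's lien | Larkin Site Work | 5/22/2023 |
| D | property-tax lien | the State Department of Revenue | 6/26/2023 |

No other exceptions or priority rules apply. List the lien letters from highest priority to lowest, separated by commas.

D is a property-tax lien and takes priority over every other lien.
Ordering the rest by effective date: B (10/26/2022), A (12/29/2022), C (5/22/2023).
D would otherwise be senior to C, so under the subordination agreement D and C exchange positions.

C, B, A, D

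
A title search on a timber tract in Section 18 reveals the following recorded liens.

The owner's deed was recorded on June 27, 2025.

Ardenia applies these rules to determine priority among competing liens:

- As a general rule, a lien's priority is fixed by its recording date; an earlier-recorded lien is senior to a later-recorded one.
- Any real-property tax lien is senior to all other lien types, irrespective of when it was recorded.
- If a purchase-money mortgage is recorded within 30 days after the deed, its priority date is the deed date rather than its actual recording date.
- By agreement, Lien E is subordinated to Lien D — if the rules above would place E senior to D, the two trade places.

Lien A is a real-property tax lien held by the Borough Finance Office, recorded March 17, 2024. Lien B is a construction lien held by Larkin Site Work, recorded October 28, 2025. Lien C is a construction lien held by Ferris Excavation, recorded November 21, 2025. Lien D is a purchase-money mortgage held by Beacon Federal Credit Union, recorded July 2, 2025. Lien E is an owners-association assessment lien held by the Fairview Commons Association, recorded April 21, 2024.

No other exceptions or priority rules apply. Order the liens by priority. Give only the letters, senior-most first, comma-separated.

A, D, E, B, C

First, effective dates: D was recorded within the 30-day window, so its effective date is the deed date June 27, 2025.
A is a real-property tax lien and takes priority over every other lien.
The other liens, earliest effective date first: E (April 21, 2024), D (June 27, 2025), B (October 28, 2025), C (November 21, 2025).
The subordination applies — E was senior to D — so E and D swap.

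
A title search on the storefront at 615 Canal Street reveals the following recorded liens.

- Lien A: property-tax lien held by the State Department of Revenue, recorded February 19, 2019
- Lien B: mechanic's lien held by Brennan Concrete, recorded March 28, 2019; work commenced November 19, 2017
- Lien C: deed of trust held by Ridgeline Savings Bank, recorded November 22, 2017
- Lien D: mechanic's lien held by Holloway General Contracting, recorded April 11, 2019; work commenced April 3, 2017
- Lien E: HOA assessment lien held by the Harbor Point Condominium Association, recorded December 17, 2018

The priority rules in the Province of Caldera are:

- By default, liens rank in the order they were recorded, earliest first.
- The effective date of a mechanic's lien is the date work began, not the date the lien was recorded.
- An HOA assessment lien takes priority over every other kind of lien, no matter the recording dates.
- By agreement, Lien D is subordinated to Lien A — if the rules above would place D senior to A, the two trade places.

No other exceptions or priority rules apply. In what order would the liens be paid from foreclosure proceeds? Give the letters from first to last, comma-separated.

Effective dates after the stated exceptions: B's effective date is November 19, 2017, when work began; D's effective date is April 3, 2017, when work began.
As an HOA assessment lien, E is senior to every other lien.
Ordering the rest by effective date: D (April 3, 2017), B (November 19, 2017), C (November 22, 2017), A (February 19, 2019).
The subordination applies — D was senior to A — so D and A swap.

E, A, B, C, D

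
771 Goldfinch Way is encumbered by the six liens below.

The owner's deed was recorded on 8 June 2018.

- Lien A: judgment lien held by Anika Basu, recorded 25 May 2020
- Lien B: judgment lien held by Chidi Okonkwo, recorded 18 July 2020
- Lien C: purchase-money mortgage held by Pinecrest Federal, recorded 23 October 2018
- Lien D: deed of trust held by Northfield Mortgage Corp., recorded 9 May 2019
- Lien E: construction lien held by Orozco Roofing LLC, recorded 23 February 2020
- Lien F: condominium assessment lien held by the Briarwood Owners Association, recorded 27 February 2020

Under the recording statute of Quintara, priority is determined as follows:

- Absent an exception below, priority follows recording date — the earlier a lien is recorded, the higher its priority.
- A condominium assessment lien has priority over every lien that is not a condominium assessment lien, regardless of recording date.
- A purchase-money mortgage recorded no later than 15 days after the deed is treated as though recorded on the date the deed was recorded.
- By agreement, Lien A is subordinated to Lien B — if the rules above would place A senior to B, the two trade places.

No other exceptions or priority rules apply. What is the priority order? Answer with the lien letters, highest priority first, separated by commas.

Adjusting effective dates: C was recorded 137 days after the deed — beyond 15 days — so no relation-back applies.
F is a condominium assessment lien, so it outranks all other liens regardless of date.
Ordering the rest by effective date: C (23 October 2018), D (9 May 2019), E (23 February 2020), A (25 May 2020), B (18 July 2020).
The subordination applies — A was senior to B — so A and B swap.

F, C, D, E, B, A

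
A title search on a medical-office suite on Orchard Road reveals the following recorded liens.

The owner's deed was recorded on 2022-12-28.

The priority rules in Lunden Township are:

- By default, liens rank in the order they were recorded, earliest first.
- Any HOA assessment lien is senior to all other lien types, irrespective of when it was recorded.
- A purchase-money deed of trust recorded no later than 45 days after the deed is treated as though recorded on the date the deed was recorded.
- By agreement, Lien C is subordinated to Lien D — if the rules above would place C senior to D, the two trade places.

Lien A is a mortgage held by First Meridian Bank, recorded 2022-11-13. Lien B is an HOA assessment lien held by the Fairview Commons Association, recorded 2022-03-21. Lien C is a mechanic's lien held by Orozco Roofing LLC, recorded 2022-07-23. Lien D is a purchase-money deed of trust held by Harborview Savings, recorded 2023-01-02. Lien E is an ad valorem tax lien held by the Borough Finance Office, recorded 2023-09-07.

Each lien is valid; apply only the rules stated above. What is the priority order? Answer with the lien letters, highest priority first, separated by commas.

B, D, A, C, E

First, effective dates: D was recorded within the 45-day window, so its effective date is the deed date 2022-12-28.
As an HOA assessment lien, B is senior to every other lien.
The other liens, earliest effective date first: C (2022-07-23), A (2022-11-13), D (2022-12-28), E (2023-09-07).
The subordination applies — C was senior to D — so C and D swap.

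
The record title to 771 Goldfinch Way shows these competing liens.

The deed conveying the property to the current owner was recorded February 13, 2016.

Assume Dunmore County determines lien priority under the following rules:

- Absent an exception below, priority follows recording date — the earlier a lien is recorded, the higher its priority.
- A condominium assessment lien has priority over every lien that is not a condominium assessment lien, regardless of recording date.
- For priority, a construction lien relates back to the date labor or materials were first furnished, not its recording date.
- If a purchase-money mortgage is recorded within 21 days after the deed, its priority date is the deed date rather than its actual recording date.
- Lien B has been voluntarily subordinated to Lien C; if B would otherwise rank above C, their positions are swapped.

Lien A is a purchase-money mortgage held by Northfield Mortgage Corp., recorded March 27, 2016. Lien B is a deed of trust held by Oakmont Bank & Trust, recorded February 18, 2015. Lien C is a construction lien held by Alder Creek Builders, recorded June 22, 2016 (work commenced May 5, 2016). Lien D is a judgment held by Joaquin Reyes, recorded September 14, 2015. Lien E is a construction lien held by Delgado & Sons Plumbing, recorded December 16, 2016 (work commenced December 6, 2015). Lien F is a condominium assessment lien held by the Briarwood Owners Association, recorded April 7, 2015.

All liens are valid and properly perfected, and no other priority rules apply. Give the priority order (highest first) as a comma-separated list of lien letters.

Adjusting effective dates: A was recorded 43 days after the deed, outside the 21-day window, so it keeps its recording date; C relates back to May 5, 2016 (work commenced); E's effective date is December 6, 2015, when work began.
F, as a condominium assessment lien, has superpriority and ranks first.
Remaining liens by effective date: B (February 18, 2015), D (September 14, 2015), E (December 6, 2015), A (March 27, 2016), C (May 5, 2016).
B would otherwise be senior to C, so under the subordination agreement B and C exchange positions.

F, C, D, E, A, B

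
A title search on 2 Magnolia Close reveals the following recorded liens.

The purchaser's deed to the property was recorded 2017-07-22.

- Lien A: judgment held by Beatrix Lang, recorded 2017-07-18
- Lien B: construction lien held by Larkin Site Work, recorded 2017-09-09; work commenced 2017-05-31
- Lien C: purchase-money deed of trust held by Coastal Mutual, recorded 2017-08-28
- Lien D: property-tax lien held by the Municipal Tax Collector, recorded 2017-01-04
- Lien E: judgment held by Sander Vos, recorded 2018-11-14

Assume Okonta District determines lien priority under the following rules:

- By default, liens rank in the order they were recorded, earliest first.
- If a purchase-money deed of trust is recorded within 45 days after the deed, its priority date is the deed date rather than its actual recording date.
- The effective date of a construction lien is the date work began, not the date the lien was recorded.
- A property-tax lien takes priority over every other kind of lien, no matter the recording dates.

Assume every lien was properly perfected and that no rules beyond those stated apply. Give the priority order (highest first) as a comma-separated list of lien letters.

D, B, A, C, E

Effective dates: B relates back to 2017-05-31 (work commenced); C's effective date is the deed date, 2017-07-22.
D is a property-tax lien and takes priority over every other lien.
The other liens, earliest effective date first: B (2017-05-31), A (2017-07-18), C (2017-07-22), E (2018-11-14).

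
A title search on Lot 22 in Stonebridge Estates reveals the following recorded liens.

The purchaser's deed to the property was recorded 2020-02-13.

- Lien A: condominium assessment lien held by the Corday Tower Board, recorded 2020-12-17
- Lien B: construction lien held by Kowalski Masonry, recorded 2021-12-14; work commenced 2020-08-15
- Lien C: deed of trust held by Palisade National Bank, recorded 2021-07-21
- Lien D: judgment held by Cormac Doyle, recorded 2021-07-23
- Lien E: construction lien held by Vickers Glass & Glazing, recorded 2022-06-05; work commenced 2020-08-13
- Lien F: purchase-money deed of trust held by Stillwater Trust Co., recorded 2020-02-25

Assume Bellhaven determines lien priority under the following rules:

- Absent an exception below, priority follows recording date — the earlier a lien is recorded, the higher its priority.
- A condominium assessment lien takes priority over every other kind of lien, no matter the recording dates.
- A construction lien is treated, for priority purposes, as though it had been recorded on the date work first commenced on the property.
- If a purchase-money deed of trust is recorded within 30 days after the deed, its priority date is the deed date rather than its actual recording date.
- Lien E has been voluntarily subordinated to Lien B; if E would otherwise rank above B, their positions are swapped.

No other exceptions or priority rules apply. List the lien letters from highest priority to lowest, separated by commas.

A, F, B, E, C, D

First, effective dates: B is treated as recorded 2020-08-15, the work-commencement date; E relates back to 2020-08-13 (work commenced); F relates back to the deed date 2020-02-13.
A is a condominium assessment lien and takes priority over every other lien.
Among the remaining liens, by effective date: F (2020-02-13), E (2020-08-13), B (2020-08-15), C (2021-07-21), D (2021-07-23).
The subordination applies — E was senior to B — so E and B swap.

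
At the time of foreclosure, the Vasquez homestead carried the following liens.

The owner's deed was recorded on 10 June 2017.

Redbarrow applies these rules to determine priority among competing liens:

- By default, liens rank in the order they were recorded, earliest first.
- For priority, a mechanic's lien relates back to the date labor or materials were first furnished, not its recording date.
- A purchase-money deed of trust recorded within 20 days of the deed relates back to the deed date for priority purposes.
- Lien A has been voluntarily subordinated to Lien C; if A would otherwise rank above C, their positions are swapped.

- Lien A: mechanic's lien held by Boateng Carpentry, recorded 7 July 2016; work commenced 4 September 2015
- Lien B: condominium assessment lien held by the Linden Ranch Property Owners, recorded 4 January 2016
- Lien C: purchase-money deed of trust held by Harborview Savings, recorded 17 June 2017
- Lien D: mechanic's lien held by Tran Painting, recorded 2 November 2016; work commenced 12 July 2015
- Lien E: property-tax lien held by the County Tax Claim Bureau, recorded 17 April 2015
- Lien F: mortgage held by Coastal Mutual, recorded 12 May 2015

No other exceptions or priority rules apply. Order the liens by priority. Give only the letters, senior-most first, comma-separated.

E, F, D, C, B, A

Adjusting effective dates: A is treated as recorded 4 September 2015, the work-commencement date; C relates back to the deed date 10 June 2017; D's effective date is 12 July 2015, when work began.
By effective date: E (17 April 2015), F (12 May 2015), D (12 July 2015), A (4 September 2015), B (4 January 2016), C (10 June 2017).
A would otherwise be senior to C, so under the subordination agreement A and C exchange positions.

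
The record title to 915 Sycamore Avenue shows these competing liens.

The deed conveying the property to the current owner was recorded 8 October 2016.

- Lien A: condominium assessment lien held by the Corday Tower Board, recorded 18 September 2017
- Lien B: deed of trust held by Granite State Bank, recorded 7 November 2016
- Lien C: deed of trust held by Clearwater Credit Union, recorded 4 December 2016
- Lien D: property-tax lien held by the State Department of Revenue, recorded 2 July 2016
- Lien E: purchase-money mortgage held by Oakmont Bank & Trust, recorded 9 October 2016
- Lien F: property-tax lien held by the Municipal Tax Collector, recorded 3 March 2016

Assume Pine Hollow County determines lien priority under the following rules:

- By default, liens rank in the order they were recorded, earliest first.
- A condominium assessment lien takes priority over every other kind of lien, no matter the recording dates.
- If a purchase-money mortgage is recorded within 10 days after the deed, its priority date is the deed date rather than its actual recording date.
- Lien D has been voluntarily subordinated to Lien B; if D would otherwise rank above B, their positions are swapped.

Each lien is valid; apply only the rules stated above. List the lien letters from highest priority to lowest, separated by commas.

Effective dates: E relates back to the deed date 8 October 2016.
A is a condominium assessment lien and takes priority over every other lien.
Among the remaining liens, by effective date: F (3 March 2016), D (2 July 2016), E (8 October 2016), B (7 November 2016), C (4 December 2016).
D would otherwise be senior to B, so under the subordination agreement D and B exchange positions.

A, F, B, E, D, C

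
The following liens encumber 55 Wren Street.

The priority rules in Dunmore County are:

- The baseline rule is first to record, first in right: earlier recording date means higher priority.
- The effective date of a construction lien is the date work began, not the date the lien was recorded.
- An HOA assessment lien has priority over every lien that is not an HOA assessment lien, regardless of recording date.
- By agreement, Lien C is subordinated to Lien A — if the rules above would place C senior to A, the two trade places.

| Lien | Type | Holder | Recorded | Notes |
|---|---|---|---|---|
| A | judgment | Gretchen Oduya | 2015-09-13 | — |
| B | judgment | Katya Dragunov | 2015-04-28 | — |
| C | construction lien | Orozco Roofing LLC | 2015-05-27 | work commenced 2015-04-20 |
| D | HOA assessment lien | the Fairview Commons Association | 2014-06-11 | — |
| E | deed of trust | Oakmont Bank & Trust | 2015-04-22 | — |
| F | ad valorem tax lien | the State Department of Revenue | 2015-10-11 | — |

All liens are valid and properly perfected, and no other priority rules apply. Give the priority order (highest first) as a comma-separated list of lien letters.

First, effective dates: C relates back to 2015-04-20 (work commenced).
D is an HOA assessment lien and takes priority over every other lien.
Ordering the rest by effective date: C (2015-04-20), E (2015-04-22), B (2015-04-28), A (2015-09-13), F (2015-10-11).
C would otherwise be senior to A, so under the subordination agreement C and A exchange positions.

D, A, E, B, C, F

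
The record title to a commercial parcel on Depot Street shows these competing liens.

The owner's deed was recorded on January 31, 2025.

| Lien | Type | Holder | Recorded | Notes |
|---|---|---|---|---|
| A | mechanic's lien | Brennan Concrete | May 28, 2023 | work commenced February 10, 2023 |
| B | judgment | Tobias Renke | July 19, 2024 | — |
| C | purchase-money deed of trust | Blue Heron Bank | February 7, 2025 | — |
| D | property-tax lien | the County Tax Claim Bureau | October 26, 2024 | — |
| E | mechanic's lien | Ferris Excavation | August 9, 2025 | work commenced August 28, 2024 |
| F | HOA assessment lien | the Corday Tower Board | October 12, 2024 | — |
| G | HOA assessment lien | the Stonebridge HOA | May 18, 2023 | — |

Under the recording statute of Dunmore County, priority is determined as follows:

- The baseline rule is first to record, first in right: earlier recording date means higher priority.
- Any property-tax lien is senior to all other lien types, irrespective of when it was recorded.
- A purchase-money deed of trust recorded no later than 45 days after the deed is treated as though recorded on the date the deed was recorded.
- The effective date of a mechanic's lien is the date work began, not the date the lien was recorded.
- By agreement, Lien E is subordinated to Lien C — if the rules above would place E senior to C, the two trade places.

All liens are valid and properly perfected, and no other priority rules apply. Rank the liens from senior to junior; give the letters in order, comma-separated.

D, A, G, B, C, F, E

Adjusting effective dates: A's effective date is February 10, 2023, when work began; C relates back to the deed date January 31, 2025; E relates back to August 28, 2024 (work commenced).
D is a property-tax lien, so it outranks all other liens regardless of date.
Remaining liens by effective date: A (February 10, 2023), G (May 18, 2023), B (July 19, 2024), E (August 28, 2024), F (October 12, 2024), C (January 31, 2025).
E would otherwise be senior to C, so under the subordination agreement E and C exchange positions.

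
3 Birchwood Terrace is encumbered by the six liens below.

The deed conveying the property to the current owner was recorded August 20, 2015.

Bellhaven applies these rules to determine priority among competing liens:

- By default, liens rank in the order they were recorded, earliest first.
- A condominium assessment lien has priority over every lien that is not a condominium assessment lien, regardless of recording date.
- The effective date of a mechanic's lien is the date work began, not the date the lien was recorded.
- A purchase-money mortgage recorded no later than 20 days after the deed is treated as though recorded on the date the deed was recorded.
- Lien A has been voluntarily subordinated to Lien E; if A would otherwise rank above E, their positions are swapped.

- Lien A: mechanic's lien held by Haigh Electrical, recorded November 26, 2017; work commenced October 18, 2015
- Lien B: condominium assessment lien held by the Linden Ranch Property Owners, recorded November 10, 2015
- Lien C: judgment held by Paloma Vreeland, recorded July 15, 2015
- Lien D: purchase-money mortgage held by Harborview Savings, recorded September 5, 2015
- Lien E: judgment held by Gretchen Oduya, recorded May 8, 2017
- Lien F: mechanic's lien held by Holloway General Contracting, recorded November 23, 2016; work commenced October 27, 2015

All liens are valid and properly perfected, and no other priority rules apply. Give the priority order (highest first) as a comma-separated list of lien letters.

B, C, D, E, F, A

Effective dates after the stated exceptions: A relates back to October 18, 2015 (work commenced); D was recorded within the 20-day window, so its effective date is the deed date August 20, 2015; F relates back to October 27, 2015 (work commenced).
B, as a condominium assessment lien, has superpriority and ranks first.
The other liens, earliest effective date first: C (July 15, 2015), D (August 20, 2015), A (October 18, 2015), F (October 27, 2015), E (May 8, 2017).
A is senior to E before the subordination, so the two trade places.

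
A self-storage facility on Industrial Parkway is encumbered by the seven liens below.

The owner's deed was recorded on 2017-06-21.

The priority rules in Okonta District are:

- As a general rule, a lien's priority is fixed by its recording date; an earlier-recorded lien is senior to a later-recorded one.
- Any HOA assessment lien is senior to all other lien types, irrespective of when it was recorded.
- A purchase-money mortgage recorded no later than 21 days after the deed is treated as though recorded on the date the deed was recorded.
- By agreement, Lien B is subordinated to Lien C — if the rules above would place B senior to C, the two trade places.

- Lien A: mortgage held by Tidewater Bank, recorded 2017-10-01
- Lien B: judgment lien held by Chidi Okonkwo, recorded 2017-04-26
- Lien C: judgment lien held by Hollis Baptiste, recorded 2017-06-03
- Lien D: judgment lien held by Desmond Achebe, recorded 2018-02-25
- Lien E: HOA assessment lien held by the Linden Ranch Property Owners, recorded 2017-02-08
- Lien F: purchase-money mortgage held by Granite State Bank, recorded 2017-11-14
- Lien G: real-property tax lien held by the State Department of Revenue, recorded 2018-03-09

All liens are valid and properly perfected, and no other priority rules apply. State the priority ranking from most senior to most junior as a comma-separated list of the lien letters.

E, C, B, A, F, D, G

First, effective dates: F missed the 21-day window (146 days after the deed), so its recording date stands.
As an HOA assessment lien, E is senior to every other lien.
Remaining liens by effective date: B (2017-04-26), C (2017-06-03), A (2017-10-01), F (2017-11-14), D (2018-02-25), G (2018-03-09).
Because B would otherwise rank above C, the subordination swaps them.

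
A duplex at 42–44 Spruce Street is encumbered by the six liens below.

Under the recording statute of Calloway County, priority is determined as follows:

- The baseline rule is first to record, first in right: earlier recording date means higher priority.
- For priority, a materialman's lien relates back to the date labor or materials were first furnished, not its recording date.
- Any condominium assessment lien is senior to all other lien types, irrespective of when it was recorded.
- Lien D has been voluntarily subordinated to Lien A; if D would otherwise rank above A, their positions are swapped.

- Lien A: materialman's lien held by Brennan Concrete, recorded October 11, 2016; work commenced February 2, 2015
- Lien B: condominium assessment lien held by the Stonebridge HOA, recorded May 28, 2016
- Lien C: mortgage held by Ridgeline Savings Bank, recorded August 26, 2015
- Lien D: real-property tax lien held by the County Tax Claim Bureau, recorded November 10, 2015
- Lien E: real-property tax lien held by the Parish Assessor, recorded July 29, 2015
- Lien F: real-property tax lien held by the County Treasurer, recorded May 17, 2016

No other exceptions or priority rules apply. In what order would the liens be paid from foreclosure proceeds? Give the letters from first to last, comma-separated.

B, A, E, C, D, F

Effective dates: A relates back to February 2, 2015 (work commenced).
B is a condominium assessment lien, so it outranks all other liens regardless of date.
The other liens, earliest effective date first: A (February 2, 2015), E (July 29, 2015), C (August 26, 2015), D (November 10, 2015), F (May 17, 2016).
D is already junior to A, so the subordination agreement changes nothing.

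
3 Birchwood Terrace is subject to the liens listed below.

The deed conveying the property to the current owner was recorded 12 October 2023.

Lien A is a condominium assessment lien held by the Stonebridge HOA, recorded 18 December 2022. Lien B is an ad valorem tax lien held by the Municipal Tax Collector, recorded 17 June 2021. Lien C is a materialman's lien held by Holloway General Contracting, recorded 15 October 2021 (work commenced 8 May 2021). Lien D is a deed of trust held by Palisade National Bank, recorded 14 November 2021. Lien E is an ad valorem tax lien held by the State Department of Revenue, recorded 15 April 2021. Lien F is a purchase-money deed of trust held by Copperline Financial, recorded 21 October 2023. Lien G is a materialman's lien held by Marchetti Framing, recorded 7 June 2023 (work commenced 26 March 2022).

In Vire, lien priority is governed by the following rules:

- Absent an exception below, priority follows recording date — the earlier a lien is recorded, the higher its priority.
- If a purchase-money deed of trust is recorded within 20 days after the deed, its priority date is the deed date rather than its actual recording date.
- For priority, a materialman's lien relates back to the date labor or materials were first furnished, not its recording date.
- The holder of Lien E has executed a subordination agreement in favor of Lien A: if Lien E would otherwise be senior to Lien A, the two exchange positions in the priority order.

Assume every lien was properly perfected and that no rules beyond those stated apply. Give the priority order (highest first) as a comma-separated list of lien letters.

First, effective dates: C's effective date is 8 May 2021, when work began; F was recorded within the 20-day window, so its effective date is the deed date 12 October 2023; G is treated as recorded 26 March 2022, the work-commencement date.
By effective date: E (15 April 2021), C (8 May 2021), B (17 June 2021), D (14 November 2021), G (26 March 2022), A (18 December 2022), F (12 October 2023).
Because E would otherwise rank above A, the subordination swaps them.

A, C, B, D, G, E, F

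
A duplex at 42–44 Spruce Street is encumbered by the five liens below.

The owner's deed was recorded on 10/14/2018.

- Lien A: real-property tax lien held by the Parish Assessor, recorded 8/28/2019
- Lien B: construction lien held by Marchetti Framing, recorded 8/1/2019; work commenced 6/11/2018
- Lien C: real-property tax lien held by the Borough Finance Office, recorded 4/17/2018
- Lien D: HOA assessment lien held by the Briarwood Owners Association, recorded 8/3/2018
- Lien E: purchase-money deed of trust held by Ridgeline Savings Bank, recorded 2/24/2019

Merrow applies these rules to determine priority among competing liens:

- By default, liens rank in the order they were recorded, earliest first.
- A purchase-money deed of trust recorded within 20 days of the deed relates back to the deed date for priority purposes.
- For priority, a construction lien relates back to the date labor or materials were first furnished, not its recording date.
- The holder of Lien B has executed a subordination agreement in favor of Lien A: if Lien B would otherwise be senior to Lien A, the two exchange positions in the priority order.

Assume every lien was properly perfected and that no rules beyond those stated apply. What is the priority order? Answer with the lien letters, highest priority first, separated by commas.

C, A, D, E, B

Adjusting effective dates: B relates back to 6/11/2018 (work commenced); E missed the 20-day window (133 days after the deed), so its recording date stands.
Sorted by effective date: C (4/17/2018), B (6/11/2018), D (8/3/2018), E (2/24/2019), A (8/28/2019).
Because B would otherwise rank above A, the subordination swaps them.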